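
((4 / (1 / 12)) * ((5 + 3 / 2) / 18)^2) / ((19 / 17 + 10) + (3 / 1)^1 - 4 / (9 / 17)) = 2873 / 3012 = 0.95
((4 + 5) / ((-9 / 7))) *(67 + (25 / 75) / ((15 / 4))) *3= -21133 / 15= -1408.87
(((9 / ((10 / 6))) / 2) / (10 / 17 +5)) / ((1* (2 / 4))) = 459 / 475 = 0.97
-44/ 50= -22/ 25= -0.88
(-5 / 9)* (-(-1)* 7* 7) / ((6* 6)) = -245 / 324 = -0.76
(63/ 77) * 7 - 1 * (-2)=7.73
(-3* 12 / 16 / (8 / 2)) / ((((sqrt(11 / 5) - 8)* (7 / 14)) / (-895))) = -13425 / 103 - 2685* sqrt(55) / 824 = -154.51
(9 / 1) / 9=1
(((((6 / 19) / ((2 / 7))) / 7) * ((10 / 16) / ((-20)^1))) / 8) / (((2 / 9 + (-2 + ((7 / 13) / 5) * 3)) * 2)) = 1755 / 8278528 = 0.00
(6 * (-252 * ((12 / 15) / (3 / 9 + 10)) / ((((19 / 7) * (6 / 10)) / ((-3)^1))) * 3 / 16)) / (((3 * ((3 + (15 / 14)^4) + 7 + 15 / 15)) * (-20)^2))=19059138 / 6967884725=0.00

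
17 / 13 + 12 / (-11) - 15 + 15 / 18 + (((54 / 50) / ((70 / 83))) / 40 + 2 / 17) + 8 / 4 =-11.80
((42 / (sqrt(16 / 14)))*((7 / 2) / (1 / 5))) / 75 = 49*sqrt(14) / 20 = 9.17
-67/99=-0.68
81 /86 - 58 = -4907 /86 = -57.06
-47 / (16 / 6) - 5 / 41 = -5821 / 328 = -17.75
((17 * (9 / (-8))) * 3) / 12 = -153 / 32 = -4.78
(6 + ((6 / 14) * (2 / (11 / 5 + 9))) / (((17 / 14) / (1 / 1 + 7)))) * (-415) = -321210 / 119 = -2699.24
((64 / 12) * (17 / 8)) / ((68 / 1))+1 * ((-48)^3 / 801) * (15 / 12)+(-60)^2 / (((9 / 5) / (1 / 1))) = 975929 / 534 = 1827.58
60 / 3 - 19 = 1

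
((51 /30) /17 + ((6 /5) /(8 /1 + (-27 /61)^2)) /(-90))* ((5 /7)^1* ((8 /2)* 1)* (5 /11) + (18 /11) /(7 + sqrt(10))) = 358660361 /2289562275 - 450013* sqrt(10) /109026775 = 0.14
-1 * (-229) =229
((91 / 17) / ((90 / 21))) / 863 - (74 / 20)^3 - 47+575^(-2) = -11368045099801 / 116414385000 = -97.65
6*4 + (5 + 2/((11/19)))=357/11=32.45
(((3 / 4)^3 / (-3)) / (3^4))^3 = -1 / 191102976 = -0.00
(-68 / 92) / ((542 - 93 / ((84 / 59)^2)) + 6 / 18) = -13328 / 8952037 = -0.00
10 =10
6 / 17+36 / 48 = 75 / 68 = 1.10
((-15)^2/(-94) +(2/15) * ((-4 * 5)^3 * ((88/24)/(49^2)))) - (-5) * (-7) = -79264435/2031246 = -39.02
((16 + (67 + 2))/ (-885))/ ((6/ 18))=-17/ 59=-0.29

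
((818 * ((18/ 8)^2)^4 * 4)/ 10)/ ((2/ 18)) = 158454980001/ 81920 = 1934264.89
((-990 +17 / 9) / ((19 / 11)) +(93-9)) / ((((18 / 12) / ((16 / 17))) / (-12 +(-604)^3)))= 588483098946688 / 8721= 67478855515.04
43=43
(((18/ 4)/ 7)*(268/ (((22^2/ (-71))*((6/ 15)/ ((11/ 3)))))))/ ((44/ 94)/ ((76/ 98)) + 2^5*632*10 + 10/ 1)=-21240005/ 18542605004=-0.00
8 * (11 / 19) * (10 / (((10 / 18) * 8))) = 198 / 19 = 10.42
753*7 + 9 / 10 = 5271.90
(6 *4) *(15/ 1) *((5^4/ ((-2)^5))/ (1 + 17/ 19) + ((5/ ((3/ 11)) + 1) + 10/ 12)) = 56785/ 16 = 3549.06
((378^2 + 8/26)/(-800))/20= -232187/26000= -8.93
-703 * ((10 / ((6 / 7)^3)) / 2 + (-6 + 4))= -901949 / 216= -4175.69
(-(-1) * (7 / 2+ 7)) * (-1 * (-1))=21 / 2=10.50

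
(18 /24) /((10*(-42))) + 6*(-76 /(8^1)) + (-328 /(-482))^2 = -1838941841 /32525360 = -56.54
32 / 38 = 16 / 19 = 0.84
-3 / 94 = -0.03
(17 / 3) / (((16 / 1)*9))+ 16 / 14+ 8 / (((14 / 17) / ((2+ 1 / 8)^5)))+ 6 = 428.11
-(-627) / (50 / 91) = 57057 / 50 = 1141.14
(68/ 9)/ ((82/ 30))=2.76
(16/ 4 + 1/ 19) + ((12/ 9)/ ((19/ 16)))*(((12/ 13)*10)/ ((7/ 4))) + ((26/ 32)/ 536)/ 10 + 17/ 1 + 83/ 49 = 29757247899/ 1037953280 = 28.67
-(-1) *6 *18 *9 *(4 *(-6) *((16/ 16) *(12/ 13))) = -279936/ 13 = -21533.54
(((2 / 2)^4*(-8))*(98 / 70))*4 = -224 / 5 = -44.80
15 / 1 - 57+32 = -10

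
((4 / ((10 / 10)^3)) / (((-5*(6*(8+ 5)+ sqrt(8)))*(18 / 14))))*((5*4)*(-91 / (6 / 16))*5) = 186.81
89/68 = 1.31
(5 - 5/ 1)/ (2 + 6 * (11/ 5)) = 0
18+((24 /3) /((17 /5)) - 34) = -232 /17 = -13.65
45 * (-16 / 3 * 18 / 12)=-360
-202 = -202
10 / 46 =5 / 23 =0.22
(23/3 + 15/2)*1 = 91/6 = 15.17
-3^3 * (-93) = 2511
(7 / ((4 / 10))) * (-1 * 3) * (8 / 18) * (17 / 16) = -595 / 24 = -24.79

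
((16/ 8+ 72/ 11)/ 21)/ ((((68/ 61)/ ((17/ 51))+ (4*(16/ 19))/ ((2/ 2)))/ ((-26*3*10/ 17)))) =-1416298/ 509201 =-2.78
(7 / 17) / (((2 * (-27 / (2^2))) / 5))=-70 / 459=-0.15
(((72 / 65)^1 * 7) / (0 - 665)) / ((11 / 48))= -3456 / 67925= -0.05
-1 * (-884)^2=-781456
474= 474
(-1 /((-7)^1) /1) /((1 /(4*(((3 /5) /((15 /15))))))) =12 /35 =0.34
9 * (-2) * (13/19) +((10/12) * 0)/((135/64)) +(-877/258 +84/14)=-47623/4902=-9.72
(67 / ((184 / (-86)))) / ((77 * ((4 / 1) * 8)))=-2881 / 226688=-0.01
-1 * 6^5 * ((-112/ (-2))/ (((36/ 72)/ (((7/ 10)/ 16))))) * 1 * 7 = -1333584/ 5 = -266716.80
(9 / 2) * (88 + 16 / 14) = 2808 / 7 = 401.14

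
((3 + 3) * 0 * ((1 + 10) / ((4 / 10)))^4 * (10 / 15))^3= 0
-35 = -35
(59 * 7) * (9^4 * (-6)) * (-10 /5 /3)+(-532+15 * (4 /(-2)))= 10838210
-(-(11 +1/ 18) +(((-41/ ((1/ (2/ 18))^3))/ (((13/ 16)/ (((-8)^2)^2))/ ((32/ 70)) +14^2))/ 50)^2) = 310212671050000533924323647/ 28059437582495699105801250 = 11.06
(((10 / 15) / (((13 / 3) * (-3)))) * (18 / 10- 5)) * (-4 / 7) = -128 / 1365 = -0.09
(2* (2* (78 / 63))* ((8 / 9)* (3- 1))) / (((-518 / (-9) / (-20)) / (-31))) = 515840 / 5439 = 94.84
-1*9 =-9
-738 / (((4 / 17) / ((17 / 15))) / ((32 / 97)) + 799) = -1706256 / 1848743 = -0.92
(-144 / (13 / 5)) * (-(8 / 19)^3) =368640 / 89167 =4.13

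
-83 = -83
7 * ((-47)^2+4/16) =61859/4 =15464.75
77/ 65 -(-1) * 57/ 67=8864/ 4355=2.04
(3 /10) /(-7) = -3 /70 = -0.04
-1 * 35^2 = -1225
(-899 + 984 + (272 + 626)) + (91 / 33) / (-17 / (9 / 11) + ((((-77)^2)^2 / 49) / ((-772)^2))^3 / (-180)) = 2854593237901748129844639 / 2904352509430754249593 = 982.87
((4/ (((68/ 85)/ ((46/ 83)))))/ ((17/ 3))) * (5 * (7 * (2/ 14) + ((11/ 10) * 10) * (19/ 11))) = 69000/ 1411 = 48.90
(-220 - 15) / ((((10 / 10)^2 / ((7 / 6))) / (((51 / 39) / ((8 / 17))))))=-475405 / 624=-761.87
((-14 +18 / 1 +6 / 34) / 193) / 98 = 71 / 321538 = 0.00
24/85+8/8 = 109/85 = 1.28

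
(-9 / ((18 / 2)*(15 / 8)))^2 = 64 / 225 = 0.28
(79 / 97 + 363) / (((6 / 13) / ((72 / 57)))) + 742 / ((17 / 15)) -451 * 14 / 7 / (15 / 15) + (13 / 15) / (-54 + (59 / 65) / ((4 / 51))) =775956324328 / 1036836783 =748.39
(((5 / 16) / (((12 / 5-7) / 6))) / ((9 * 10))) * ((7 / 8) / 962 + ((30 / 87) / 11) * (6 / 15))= -165085 / 2710346496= -0.00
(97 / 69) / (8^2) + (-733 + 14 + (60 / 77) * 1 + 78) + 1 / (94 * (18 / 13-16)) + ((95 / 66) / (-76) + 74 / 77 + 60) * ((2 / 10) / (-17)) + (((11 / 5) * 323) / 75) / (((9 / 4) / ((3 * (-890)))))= -59753067860777 / 5027947200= -11884.19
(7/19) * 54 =378/19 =19.89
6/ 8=3/ 4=0.75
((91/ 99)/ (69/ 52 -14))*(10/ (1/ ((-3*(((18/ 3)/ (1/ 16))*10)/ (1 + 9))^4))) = -4989925685.93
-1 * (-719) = 719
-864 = -864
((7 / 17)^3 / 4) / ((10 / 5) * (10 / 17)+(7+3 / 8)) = 686 / 336107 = 0.00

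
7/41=0.17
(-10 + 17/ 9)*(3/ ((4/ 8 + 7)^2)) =-292/ 675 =-0.43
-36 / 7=-5.14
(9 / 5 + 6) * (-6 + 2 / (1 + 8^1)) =-676 / 15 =-45.07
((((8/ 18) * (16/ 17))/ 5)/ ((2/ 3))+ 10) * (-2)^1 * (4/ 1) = -20656/ 255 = -81.00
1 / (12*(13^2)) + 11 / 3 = 3.67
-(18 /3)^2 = -36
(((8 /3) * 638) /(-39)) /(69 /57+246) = -8816 /49959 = -0.18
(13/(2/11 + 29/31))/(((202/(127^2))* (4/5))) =2814955/2424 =1161.29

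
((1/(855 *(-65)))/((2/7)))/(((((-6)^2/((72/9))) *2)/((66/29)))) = -77/4835025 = -0.00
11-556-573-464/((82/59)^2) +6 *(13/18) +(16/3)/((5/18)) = -33653917/25215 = -1334.68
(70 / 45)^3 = 3.76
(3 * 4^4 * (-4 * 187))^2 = 330008887296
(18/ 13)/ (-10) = -9/ 65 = -0.14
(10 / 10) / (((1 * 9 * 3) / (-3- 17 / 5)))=-0.24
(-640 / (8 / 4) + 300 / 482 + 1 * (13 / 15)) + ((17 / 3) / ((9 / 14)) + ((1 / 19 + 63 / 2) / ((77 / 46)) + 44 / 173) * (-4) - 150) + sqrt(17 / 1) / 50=-401332233737 / 748597815 + sqrt(17) / 50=-536.03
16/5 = 3.20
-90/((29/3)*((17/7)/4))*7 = -107.34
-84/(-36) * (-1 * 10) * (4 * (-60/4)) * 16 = 22400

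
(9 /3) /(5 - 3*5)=-3 /10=-0.30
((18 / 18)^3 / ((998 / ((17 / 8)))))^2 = 289 / 63744256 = 0.00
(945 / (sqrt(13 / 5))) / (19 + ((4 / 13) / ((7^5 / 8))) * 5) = 15882615 * sqrt(65) / 4151489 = 30.84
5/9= 0.56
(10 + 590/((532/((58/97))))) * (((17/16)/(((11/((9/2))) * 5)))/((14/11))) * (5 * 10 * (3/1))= 315711675/2889824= 109.25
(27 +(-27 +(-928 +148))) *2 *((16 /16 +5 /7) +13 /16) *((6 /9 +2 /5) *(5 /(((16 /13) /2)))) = -239135 /7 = -34162.14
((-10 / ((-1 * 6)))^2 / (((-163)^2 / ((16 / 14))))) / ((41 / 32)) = 6400 / 68627727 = 0.00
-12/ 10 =-1.20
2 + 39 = 41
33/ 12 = 11/ 4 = 2.75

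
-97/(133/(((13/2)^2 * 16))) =-65572/133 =-493.02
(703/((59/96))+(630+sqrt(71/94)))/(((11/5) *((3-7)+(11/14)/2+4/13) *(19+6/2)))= -95238780/8573939-455 *sqrt(6674)/6830087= -11.11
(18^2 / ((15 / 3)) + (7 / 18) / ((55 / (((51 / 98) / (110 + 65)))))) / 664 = 0.10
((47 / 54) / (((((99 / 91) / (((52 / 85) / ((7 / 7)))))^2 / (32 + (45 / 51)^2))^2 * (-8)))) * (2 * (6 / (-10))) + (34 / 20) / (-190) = 20076978471240604324516411 / 1432314118423077725137500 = 14.02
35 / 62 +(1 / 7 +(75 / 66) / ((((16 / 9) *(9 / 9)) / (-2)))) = -21809 / 38192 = -0.57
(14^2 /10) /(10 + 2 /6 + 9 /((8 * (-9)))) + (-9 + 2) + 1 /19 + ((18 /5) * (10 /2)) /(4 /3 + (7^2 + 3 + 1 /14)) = -4997184 /1065425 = -4.69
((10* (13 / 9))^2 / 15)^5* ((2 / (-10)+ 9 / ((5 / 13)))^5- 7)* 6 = 1976658819201118407440384 / 94143178827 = 20996304180820.99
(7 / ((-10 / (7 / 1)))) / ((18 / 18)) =-49 / 10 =-4.90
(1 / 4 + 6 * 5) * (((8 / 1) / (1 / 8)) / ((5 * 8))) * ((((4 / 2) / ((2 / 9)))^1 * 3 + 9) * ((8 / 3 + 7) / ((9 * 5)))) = 28072 / 75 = 374.29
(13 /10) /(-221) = -1 /170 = -0.01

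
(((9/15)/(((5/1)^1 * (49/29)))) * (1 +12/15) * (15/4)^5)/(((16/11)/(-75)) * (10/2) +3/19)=14912332875/9583616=1556.02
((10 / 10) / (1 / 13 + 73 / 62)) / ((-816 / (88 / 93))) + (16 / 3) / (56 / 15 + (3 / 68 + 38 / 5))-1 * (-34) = 12374617463 / 359019243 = 34.47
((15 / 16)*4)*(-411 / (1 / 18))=-55485 / 2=-27742.50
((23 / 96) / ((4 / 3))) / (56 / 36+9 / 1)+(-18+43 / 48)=-623339 / 36480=-17.09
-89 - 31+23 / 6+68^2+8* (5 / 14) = 189449 / 42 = 4510.69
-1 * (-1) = 1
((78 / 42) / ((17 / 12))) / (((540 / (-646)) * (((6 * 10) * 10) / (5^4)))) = -1235 / 756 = -1.63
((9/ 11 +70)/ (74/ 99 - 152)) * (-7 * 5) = 245385/ 14974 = 16.39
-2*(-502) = 1004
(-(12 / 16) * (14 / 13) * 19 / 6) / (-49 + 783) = -0.00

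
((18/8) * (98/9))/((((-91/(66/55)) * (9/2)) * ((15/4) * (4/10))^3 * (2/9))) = -56/585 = -0.10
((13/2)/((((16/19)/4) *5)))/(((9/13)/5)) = 3211/72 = 44.60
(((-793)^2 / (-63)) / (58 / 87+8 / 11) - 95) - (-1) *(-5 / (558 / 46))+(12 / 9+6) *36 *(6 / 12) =-640025551 / 89838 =-7124.22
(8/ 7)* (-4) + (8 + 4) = 52/ 7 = 7.43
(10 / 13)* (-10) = -100 / 13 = -7.69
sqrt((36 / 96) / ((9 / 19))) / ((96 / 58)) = 29 * sqrt(114) / 576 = 0.54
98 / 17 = 5.76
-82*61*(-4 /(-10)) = -10004 /5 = -2000.80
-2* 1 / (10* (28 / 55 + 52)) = -11 / 2888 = -0.00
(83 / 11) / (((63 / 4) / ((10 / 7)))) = 3320 / 4851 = 0.68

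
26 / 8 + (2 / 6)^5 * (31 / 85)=3.25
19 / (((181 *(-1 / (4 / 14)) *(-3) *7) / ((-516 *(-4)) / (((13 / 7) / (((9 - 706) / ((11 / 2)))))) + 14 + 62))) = -764926472 / 3804801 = -201.04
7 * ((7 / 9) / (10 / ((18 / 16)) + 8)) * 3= 147 / 152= 0.97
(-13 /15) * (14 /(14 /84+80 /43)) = -15652 /2615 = -5.99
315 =315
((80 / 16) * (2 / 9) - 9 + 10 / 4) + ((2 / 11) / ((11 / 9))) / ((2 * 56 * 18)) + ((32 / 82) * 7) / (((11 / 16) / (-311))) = -6206423239 / 5000688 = -1241.11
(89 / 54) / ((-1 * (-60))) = 89 / 3240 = 0.03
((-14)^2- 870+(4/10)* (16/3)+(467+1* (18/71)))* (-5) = 217913/213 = 1023.07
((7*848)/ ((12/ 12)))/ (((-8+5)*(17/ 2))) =-11872/ 51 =-232.78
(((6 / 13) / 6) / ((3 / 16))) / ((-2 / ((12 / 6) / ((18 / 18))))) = -16 / 39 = -0.41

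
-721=-721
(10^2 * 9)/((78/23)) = 3450/13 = 265.38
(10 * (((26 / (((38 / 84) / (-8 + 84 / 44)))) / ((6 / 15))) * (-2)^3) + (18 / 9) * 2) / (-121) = -14633636 / 25289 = -578.66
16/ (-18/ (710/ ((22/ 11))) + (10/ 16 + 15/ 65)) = 590720/ 29723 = 19.87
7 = 7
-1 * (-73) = 73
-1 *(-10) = 10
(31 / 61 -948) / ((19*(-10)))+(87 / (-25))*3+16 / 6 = -484439 / 173850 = -2.79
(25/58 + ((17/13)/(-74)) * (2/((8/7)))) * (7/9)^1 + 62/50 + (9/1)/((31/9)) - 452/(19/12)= -462245715597/1643192200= -281.31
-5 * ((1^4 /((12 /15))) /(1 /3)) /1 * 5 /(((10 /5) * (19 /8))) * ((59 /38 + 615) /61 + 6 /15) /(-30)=608905 /88084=6.91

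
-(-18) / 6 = 3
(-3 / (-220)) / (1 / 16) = 12 / 55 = 0.22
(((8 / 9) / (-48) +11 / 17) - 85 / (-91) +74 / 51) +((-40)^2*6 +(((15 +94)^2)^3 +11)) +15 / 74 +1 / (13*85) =12959397062289383893 / 7727265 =1677100120455.22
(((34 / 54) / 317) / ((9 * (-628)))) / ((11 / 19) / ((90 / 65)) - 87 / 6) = 0.00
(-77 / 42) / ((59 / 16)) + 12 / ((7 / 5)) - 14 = -7342 / 1239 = -5.93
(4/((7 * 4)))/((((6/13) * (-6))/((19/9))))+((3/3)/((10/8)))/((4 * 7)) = -911/11340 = -0.08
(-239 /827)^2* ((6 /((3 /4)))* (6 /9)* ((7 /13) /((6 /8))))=0.32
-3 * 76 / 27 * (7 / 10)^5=-319333 / 225000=-1.42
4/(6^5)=1/1944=0.00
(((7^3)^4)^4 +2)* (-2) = -73406736434588250882460422064067320377606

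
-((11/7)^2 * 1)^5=-25937424601/282475249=-91.82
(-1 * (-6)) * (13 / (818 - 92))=13 / 121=0.11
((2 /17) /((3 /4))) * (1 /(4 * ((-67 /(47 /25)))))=-94 /85425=-0.00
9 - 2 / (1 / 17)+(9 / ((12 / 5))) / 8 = -785 / 32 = -24.53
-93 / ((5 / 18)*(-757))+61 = 232559 / 3785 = 61.44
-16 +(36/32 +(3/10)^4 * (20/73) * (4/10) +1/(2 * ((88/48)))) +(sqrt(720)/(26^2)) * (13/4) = -58624561/4015000 +3 * sqrt(5)/52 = -14.47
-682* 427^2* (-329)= 40910616362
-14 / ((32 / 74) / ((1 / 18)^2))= -259 / 2592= -0.10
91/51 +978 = 49969/51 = 979.78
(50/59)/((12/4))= 0.28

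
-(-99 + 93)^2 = -36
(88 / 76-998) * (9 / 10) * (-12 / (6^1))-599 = 22711 / 19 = 1195.32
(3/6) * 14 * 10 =70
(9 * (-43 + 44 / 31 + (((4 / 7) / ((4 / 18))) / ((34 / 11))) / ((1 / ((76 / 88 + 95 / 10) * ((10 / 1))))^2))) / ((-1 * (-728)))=249854607 / 2272424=109.95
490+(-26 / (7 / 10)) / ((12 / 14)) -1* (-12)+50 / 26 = 17963 / 39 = 460.59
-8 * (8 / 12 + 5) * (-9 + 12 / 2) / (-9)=-136 / 9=-15.11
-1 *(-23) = 23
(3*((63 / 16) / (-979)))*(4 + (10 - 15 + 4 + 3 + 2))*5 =-945 / 1958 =-0.48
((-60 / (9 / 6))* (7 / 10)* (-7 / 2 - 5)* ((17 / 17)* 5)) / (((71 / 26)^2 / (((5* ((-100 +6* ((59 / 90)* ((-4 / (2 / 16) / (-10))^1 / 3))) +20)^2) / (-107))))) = -46803467296768 / 1092258675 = -42850.17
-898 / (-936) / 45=449 / 21060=0.02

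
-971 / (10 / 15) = -2913 / 2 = -1456.50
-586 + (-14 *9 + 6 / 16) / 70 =-65833 / 112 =-587.79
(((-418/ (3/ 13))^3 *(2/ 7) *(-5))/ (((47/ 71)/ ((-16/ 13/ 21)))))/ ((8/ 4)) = -70107403949440/ 186543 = -375824361.94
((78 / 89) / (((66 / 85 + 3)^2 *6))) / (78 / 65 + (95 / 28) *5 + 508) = 13149500 / 675537517287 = 0.00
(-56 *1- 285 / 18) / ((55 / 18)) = -1293 / 55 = -23.51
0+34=34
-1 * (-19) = 19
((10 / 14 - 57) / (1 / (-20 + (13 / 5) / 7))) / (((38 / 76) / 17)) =9203052 / 245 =37563.48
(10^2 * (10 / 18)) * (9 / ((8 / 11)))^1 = 1375 / 2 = 687.50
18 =18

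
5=5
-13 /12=-1.08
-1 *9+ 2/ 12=-53/ 6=-8.83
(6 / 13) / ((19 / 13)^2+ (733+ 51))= 0.00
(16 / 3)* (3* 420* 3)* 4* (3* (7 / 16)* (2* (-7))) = -1481760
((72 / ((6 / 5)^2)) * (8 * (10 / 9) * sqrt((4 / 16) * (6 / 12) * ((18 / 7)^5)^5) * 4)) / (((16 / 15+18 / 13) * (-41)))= -300776159170805760000 * sqrt(7) / 949415412978193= -838177.80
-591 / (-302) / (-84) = -197 / 8456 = -0.02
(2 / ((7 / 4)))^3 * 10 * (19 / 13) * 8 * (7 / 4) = 194560 / 637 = 305.43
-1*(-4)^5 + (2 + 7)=1033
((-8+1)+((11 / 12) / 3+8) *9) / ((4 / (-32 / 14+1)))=-2439 / 112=-21.78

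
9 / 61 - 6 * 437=-159933 / 61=-2621.85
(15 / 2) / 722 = 15 / 1444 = 0.01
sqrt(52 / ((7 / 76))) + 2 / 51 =2 / 51 + 4 *sqrt(1729) / 7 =23.80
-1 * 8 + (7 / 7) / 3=-7.67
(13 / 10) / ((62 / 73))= 949 / 620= 1.53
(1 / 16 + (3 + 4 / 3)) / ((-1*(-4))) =211 / 192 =1.10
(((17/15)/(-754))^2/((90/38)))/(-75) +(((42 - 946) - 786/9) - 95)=-468988391142991/431716837500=-1086.33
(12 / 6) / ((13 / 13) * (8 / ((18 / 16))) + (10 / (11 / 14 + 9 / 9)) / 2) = 45 / 223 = 0.20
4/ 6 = 0.67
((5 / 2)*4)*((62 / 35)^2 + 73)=761.38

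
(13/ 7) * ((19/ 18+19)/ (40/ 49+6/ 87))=952679/ 22644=42.07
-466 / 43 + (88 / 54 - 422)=-431.21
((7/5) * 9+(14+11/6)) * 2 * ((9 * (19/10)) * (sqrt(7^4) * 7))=16677003/50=333540.06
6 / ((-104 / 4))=-0.23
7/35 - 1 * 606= -3029/5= -605.80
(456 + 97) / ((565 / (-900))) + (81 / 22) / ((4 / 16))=-1076634 / 1243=-866.16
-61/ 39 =-1.56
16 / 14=8 / 7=1.14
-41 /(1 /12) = -492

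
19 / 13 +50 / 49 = 1581 / 637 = 2.48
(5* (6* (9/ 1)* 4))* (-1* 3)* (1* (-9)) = 29160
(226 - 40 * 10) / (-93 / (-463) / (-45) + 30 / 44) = -26585460 / 103493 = -256.88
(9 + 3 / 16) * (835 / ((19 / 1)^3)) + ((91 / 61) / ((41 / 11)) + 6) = 2063657453 / 274469744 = 7.52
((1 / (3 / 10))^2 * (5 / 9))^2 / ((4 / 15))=312500 / 2187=142.89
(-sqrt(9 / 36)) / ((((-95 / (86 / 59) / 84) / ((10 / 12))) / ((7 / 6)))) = 2107 / 3363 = 0.63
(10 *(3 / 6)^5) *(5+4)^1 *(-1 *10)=-225 / 8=-28.12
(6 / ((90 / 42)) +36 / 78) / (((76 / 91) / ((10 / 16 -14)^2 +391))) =2225.57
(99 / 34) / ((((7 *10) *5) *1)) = 99 / 11900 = 0.01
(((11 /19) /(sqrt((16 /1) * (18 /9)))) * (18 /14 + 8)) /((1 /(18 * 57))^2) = 1000401.04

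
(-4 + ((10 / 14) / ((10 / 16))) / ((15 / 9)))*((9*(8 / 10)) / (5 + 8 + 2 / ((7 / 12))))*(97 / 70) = -202536 / 100625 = -2.01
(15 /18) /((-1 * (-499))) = 5 /2994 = 0.00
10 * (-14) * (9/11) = -1260/11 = -114.55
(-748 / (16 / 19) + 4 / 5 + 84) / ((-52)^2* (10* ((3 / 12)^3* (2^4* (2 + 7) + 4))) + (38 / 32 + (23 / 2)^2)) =-64276 / 5013075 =-0.01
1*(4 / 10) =2 / 5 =0.40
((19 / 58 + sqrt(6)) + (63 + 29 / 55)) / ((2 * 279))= sqrt(6) / 558 + 22633 / 197780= 0.12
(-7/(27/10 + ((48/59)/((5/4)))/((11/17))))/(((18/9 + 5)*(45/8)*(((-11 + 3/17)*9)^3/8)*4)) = 3188537/30718971200592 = 0.00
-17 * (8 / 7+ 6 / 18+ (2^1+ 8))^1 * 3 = -4097 / 7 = -585.29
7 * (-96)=-672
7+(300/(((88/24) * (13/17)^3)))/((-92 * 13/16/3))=-2478869/7225933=-0.34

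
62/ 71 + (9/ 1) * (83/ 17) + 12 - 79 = -26778/ 1207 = -22.19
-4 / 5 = -0.80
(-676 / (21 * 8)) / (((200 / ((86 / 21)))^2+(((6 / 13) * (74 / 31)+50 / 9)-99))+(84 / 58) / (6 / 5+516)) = -4721991322971 / 2690551271013592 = -0.00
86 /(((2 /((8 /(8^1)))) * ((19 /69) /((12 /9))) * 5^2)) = 3956 /475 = 8.33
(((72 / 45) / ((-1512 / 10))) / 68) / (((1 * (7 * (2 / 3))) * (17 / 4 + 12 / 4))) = -1 / 217413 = -0.00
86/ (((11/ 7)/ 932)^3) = 23880329140864/ 1331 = 17941644733.93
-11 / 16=-0.69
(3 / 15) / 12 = 1 / 60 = 0.02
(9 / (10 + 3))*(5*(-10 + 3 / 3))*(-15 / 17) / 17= 6075 / 3757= 1.62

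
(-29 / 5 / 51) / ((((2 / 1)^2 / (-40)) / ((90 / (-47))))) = -1740 / 799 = -2.18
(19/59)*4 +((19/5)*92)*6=619172/295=2098.89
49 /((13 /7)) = 343 /13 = 26.38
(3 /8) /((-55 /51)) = -153 /440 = -0.35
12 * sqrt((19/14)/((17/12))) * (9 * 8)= 864 * sqrt(13566)/119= 845.65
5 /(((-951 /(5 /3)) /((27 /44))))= -75 /13948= -0.01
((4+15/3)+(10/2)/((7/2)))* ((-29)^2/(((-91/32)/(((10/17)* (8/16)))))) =-9822880/10829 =-907.09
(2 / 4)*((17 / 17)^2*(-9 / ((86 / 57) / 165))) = -492.12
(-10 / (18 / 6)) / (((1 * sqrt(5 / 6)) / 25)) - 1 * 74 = -50 * sqrt(30) / 3 - 74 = -165.29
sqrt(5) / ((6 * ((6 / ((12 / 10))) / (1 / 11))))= sqrt(5) / 330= 0.01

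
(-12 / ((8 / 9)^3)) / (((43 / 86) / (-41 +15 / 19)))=417717 / 304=1374.07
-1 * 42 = -42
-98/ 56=-7/ 4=-1.75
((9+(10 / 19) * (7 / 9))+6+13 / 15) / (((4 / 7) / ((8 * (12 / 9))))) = 779296 / 2565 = 303.82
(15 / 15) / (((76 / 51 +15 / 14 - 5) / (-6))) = 4284 / 1741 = 2.46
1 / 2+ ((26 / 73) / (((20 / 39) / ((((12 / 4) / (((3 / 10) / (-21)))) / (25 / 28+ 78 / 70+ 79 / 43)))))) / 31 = -75817271 / 104745218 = -0.72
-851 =-851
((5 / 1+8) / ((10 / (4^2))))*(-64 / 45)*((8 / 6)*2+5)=-153088 / 675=-226.80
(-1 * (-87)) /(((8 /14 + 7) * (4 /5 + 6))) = 3045 /1802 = 1.69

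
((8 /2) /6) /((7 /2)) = 0.19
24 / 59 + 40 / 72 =511 / 531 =0.96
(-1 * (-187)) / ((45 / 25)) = 935 / 9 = 103.89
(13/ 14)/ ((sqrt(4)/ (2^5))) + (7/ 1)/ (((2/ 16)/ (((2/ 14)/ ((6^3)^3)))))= 131010055/ 8817984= 14.86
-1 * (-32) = 32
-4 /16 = -1 /4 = -0.25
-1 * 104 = -104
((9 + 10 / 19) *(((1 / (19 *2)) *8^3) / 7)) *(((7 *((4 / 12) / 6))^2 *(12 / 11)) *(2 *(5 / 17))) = 3243520 / 1822689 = 1.78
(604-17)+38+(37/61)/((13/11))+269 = 709349/793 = 894.51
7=7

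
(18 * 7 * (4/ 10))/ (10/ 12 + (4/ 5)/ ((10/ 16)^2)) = 17.49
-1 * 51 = -51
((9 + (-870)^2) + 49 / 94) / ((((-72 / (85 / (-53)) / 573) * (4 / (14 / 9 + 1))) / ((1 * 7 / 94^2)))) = 185973040263325 / 38034102528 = 4889.64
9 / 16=0.56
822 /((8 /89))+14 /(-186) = 3401819 /372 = 9144.67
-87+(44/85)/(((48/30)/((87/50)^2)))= -7311741/85000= -86.02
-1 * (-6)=6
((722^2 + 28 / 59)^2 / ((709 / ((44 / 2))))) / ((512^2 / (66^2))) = 177049292347145691 / 1263630848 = 140111562.35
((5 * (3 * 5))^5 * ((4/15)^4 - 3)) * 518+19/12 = -44177986124981/12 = -3681498843748.42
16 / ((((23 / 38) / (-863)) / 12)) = -6296448 / 23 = -273758.61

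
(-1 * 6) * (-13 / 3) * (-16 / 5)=-416 / 5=-83.20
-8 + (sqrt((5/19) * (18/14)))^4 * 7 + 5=-5556/2527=-2.20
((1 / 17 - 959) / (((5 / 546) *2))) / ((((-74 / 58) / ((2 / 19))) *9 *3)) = 1509508 / 9435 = 159.99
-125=-125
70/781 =0.09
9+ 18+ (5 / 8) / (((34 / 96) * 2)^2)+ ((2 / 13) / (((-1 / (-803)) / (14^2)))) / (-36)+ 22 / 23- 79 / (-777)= -129574961834 / 201424041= -643.29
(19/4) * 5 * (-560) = -13300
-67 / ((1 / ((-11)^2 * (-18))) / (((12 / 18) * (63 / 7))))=875556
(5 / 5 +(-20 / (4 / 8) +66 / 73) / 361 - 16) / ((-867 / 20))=7962980 / 22848051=0.35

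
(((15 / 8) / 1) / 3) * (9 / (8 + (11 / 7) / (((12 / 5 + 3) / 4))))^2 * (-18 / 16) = -130203045 / 191988736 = -0.68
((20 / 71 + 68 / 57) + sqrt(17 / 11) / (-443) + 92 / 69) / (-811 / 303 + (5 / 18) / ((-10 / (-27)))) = -4591056 / 3149915 + 1212 * sqrt(187) / 11378455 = -1.46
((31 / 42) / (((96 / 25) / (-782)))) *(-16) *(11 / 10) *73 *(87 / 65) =282261727 / 1092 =258481.43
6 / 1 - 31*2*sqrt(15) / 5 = 6 - 62*sqrt(15) / 5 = -42.02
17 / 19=0.89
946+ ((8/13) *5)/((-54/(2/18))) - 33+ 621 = 4845886/3159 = 1533.99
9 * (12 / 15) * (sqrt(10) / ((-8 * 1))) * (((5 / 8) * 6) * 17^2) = -7803 * sqrt(10) / 8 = -3084.41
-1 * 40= -40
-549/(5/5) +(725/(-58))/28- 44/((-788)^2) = -1194114275/2173304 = -549.45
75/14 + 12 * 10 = 1755/14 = 125.36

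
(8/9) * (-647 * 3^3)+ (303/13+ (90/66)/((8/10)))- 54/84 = -15503.63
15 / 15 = 1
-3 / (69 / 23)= -1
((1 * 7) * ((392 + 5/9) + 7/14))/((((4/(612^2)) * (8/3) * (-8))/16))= -386443575/2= -193221787.50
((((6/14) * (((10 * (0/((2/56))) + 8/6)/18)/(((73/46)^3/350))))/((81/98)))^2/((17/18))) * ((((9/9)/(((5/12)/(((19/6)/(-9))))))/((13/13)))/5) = -2766130880631193600/1367228613405291633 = -2.02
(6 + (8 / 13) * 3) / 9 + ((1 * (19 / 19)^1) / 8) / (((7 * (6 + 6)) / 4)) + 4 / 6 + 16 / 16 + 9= 25213 / 2184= 11.54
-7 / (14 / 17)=-17 / 2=-8.50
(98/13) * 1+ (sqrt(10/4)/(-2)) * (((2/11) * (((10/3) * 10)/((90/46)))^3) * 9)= 98/13 - 48668000 * sqrt(10)/24057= -6389.84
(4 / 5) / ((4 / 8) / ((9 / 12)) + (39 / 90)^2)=720 / 769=0.94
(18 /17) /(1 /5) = 90 /17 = 5.29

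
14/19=0.74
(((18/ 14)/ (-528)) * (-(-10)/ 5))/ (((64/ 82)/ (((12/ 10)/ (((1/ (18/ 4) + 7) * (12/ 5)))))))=-1107/ 2562560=-0.00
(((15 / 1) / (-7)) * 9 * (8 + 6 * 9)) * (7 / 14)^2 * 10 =-20925 / 7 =-2989.29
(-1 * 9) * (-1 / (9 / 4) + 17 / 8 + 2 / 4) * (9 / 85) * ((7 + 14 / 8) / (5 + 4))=-2.02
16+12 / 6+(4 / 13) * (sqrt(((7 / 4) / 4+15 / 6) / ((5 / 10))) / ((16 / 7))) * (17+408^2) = 18+1165367 * sqrt(94) / 208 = 54338.44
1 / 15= 0.07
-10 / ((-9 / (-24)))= -80 / 3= -26.67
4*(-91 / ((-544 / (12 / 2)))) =273 / 68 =4.01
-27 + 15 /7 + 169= 1009 /7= 144.14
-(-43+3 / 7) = 42.57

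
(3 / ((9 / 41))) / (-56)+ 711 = 119407 / 168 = 710.76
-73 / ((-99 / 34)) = 2482 / 99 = 25.07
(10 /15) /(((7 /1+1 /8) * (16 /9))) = 1 /19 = 0.05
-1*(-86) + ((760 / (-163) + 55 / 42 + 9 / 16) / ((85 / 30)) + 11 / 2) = 14045771 / 155176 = 90.52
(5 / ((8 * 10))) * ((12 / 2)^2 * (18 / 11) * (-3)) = -243 / 22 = -11.05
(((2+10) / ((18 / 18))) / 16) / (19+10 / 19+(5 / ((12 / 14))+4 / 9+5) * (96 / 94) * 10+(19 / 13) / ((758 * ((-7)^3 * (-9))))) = 40746649671 / 7318295026306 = 0.01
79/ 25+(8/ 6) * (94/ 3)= 10111/ 225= 44.94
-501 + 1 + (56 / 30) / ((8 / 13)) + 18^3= 5335.03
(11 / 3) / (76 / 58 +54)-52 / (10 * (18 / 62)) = -1288039 / 72180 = -17.84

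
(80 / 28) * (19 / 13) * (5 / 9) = 1900 / 819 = 2.32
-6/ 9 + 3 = 7/ 3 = 2.33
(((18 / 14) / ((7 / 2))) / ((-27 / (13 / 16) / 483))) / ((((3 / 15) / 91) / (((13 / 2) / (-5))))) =50531 / 16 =3158.19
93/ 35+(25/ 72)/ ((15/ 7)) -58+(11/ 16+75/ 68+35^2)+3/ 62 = 9336052207/ 7968240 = 1171.66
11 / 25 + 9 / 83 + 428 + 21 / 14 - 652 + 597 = 1556451 / 4150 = 375.05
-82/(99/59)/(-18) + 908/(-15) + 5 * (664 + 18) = 14933969/4455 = 3352.18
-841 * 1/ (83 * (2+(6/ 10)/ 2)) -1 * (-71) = 127129/ 1909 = 66.59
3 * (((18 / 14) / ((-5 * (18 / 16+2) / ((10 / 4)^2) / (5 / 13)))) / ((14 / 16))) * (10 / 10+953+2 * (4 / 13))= -5361120 / 8281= -647.40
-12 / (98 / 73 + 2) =-219 / 61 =-3.59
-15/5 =-3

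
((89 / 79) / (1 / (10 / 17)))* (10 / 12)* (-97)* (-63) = 3374.78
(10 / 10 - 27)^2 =676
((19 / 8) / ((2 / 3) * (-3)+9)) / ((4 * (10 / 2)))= 19 / 1120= 0.02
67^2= 4489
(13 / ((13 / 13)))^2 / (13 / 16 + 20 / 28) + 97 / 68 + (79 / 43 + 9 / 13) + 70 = 1200208901 / 6500052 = 184.65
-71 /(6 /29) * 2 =-2059 /3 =-686.33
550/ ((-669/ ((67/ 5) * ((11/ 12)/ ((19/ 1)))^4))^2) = 10584827184899/ 1634184232507941832654848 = 0.00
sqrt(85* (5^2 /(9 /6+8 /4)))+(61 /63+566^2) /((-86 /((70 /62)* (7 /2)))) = -706387115 /47988+5* sqrt(1190) /7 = -14695.44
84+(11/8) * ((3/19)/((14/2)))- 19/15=1320919/15960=82.76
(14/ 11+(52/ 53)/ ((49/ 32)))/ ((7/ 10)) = 546620/ 199969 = 2.73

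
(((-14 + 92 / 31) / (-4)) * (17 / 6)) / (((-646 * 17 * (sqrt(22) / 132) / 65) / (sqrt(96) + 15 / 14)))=-1170 * sqrt(33) / 527 - 8775 * sqrt(22) / 29512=-14.15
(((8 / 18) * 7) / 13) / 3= 28 / 351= 0.08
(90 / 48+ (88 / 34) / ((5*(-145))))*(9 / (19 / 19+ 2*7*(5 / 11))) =2029753 / 887400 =2.29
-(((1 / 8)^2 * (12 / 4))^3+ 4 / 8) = -131099 / 262144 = -0.50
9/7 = 1.29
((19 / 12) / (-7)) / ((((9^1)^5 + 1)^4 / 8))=-19 / 127664134967315625000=-0.00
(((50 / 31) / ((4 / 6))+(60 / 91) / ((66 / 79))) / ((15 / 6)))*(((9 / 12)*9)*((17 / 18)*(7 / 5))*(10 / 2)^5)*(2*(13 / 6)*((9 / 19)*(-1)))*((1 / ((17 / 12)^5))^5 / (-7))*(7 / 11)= 26713474622343931711993109544960000 / 24192167355921075832037894923096549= 1.10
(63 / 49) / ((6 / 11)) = 33 / 14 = 2.36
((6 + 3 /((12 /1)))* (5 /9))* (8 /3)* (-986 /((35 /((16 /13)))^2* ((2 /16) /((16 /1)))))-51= -334495417 /223587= -1496.04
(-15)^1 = -15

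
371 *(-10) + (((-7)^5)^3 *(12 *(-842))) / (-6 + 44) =23984680748161546 / 19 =1262351618324291.89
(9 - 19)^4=10000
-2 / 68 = -1 / 34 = -0.03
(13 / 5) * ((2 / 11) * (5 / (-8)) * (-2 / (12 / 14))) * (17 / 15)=1547 / 1980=0.78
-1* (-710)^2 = -504100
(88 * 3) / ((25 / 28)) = 7392 / 25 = 295.68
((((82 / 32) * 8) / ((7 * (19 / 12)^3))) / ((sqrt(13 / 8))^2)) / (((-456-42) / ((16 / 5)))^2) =2015232 / 107497506025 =0.00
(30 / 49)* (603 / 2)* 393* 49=3554685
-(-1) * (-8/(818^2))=-2/167281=-0.00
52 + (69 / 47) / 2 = 4957 / 94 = 52.73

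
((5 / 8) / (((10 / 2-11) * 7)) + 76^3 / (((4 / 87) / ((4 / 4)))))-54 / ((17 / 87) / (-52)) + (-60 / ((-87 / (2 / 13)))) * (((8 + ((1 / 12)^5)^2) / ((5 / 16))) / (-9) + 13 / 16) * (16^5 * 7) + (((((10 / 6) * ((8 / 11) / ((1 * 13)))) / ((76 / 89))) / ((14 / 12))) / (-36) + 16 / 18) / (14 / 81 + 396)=10207829862323315344707157 / 1279232128656321840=7979654.07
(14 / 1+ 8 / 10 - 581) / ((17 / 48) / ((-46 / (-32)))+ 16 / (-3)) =65113 / 585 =111.30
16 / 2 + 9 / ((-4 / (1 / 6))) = 61 / 8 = 7.62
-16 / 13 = -1.23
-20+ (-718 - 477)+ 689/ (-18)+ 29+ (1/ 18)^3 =-7139987/ 5832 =-1224.28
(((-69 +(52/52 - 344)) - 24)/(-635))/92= 109/14605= 0.01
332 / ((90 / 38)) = 6308 / 45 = 140.18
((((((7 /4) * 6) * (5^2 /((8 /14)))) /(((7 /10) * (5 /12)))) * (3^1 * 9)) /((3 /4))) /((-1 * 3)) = -18900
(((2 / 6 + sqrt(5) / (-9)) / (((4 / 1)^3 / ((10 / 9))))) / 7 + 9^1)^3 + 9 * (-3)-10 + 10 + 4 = 58586141362517 / 82959593472-12501788795 * sqrt(5) / 186659085312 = 706.05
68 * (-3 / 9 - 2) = -476 / 3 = -158.67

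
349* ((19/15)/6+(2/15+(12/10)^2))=280247/450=622.77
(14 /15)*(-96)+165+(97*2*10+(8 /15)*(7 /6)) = 90721 /45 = 2016.02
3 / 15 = 0.20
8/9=0.89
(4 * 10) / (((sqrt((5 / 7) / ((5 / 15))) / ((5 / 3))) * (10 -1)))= 40 * sqrt(105) / 81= 5.06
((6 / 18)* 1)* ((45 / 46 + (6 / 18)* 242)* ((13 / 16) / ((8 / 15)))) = 732355 / 17664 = 41.46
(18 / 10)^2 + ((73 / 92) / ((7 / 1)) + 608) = 9842789 / 16100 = 611.35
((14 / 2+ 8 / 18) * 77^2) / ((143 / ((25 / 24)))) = 902825 / 2808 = 321.52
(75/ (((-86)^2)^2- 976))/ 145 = 1/ 105753024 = 0.00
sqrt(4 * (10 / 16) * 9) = 3 * sqrt(10) / 2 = 4.74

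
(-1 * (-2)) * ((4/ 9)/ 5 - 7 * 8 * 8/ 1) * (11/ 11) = -40312/ 45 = -895.82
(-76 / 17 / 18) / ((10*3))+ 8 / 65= 685 / 5967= 0.11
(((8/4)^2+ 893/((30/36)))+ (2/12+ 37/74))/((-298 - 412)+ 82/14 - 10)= -113008/74985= -1.51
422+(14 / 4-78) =695 / 2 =347.50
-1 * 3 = -3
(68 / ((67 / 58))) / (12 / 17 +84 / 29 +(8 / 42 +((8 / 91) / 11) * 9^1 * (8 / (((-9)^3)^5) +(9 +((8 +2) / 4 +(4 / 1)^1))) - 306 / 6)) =-1.28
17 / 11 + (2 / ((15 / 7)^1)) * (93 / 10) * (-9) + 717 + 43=683.43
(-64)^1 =-64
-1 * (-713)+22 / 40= 713.55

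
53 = 53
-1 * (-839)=839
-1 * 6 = -6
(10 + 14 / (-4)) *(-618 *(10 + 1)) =-44187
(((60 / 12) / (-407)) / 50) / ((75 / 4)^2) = -8 / 11446875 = -0.00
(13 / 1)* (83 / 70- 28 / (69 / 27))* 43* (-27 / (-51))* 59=-4669416999 / 27370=-170603.47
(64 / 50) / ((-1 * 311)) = -32 / 7775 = -0.00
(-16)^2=256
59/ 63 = 0.94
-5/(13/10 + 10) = -50/113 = -0.44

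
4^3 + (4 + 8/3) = 212/3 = 70.67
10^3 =1000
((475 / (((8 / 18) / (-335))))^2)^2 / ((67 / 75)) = 4708799136287896728515625 / 256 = 18393746626124596595764.16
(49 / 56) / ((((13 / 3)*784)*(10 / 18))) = 27 / 58240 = 0.00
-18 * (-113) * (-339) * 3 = -2068578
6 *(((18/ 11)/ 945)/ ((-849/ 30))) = -8/ 21791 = -0.00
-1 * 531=-531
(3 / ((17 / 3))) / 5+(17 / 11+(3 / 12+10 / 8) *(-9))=-22157 / 1870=-11.85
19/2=9.50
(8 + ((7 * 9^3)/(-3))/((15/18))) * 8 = -81328/5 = -16265.60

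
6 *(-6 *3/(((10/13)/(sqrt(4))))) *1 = -1404/5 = -280.80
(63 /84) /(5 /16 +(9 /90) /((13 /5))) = 156 /73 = 2.14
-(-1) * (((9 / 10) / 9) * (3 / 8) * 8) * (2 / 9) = 1 / 15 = 0.07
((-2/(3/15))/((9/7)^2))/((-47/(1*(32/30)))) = 1568/11421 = 0.14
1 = 1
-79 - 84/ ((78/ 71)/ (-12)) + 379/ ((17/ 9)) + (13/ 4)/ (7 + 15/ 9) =1837943/ 1768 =1039.56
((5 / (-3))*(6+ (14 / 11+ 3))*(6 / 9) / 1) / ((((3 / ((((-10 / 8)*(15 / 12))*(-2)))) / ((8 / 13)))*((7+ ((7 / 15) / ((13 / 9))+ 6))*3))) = -0.18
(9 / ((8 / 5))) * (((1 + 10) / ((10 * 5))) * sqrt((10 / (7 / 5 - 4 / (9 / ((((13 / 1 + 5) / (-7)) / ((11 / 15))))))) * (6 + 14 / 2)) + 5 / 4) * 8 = 121.88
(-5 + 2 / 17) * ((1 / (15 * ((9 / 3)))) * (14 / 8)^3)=-28469 / 48960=-0.58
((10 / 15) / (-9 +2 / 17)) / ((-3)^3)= 34 / 12231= 0.00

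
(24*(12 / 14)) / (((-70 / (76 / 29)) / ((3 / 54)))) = -304 / 7105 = -0.04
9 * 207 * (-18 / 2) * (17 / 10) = -285039 / 10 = -28503.90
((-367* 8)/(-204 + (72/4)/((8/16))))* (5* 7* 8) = 14680/3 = 4893.33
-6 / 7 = -0.86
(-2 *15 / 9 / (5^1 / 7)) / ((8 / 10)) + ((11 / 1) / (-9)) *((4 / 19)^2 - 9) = 33221 / 6498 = 5.11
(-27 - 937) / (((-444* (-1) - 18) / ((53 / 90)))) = -12773 / 9585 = -1.33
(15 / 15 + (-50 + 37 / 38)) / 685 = -365 / 5206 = -0.07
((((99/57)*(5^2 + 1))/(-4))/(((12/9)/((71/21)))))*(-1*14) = 30459/76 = 400.78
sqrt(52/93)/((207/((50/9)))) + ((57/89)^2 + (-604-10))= -4860245/7921 + 100 * sqrt(1209)/173259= -613.57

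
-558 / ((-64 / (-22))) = -3069 / 16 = -191.81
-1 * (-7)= 7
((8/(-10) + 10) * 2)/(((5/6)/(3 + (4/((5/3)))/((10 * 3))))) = 42504/625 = 68.01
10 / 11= 0.91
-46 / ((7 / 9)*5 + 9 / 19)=-3933 / 373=-10.54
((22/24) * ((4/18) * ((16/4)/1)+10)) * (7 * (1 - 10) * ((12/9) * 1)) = -7546/9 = -838.44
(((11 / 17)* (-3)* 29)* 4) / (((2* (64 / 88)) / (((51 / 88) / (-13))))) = 2871 / 416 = 6.90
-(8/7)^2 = -64/49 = -1.31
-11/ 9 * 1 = -11/ 9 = -1.22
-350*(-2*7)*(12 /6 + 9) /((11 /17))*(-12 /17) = -58800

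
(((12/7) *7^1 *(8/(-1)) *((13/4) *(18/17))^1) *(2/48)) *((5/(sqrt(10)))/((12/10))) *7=-1365 *sqrt(10)/34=-126.96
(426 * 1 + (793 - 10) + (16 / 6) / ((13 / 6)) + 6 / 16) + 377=165111 / 104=1587.61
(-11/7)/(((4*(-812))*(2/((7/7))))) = 11/45472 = 0.00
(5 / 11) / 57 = 5 / 627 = 0.01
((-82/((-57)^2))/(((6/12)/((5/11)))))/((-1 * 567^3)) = 820/6514657275357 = 0.00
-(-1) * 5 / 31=5 / 31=0.16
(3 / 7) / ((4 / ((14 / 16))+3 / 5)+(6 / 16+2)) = 120 / 2113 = 0.06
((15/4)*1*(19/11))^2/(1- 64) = -9025/13552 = -0.67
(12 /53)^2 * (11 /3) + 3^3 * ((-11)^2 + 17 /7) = 3332.76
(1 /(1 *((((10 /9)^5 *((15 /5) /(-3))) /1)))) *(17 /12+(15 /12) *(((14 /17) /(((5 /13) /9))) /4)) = -11947581 /2720000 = -4.39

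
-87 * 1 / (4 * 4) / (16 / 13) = -1131 / 256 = -4.42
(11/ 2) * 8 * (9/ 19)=20.84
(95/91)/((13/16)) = 1.28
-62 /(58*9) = -31 /261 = -0.12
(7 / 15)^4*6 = 0.28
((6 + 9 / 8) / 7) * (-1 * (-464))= 3306 / 7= 472.29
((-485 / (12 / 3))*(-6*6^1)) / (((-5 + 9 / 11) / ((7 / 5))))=-67221 / 46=-1461.33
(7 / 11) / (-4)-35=-1547 / 44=-35.16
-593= -593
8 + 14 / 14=9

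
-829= -829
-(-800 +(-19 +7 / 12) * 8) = 2842 / 3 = 947.33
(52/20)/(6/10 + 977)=1/376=0.00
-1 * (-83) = 83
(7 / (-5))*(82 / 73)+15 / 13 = -1987 / 4745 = -0.42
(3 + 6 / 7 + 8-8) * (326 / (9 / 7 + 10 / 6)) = 13203 / 31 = 425.90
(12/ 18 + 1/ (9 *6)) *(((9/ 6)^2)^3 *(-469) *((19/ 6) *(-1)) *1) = 2967363/ 256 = 11591.26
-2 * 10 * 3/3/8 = -5/2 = -2.50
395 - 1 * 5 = 390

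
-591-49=-640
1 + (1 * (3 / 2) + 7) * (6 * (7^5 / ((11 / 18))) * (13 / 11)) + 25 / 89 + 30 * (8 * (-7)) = 17833073556 / 10769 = 1655963.74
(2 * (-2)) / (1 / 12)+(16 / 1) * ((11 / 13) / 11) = -608 / 13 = -46.77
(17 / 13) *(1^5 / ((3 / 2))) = 34 / 39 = 0.87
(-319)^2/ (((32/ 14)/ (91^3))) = 536788969717/ 16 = 33549310607.31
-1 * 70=-70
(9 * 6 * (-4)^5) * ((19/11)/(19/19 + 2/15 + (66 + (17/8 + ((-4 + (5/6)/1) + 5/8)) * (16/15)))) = -47278080/33011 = -1432.19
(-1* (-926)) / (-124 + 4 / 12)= -7.49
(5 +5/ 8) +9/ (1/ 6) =59.62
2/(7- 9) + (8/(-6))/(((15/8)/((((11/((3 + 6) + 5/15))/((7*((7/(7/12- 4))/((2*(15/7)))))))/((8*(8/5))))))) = -112993/115248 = -0.98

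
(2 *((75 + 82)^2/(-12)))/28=-24649/168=-146.72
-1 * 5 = -5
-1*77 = -77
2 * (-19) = -38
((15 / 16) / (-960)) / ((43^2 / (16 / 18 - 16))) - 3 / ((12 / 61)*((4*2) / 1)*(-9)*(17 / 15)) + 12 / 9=55048717 / 36210816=1.52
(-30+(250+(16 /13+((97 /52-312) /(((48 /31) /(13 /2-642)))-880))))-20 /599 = 378646579409 /2990208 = 126628.84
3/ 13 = 0.23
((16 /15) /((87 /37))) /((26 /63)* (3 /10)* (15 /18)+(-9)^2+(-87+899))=0.00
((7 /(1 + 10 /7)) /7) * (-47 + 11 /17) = -5516 /289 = -19.09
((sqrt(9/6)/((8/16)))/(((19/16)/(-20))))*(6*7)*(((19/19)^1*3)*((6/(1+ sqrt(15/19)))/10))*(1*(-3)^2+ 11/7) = -63936*sqrt(6)+ 191808*sqrt(190)/19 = -17458.43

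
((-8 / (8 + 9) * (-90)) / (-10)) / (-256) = 9 / 544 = 0.02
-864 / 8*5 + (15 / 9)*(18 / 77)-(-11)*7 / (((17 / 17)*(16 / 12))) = -148413 / 308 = -481.86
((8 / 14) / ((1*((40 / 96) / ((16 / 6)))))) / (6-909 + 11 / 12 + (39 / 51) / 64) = -417792 / 103052635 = -0.00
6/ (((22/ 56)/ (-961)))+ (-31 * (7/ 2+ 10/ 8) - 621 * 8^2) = -2401007/ 44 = -54568.34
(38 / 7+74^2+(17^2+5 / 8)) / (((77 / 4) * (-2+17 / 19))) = -6140401 / 22638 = -271.24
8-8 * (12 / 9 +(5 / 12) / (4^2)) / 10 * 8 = -7 / 10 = -0.70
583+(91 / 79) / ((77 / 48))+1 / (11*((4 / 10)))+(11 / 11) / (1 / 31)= 1068775 / 1738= 614.95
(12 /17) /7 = 12 /119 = 0.10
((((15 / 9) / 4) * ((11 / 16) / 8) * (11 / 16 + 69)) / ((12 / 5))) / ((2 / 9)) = 306625 / 65536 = 4.68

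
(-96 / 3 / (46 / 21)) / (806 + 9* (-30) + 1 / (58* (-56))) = -363776 / 13347107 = -0.03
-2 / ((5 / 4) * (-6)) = 4 / 15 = 0.27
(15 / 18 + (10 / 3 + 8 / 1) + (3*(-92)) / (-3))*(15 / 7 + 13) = 33125 / 21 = 1577.38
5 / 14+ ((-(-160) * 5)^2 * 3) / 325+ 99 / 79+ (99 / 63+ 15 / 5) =85029681 / 14378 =5913.87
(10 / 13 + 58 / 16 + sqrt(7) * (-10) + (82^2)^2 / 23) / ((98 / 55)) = 258614224825 / 234416-275 * sqrt(7) / 49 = 1103212.85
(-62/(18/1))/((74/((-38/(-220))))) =-589/73260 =-0.01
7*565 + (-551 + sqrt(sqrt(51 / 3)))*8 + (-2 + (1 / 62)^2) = -1749019 / 3844 + 8*17^(1 / 4) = -438.76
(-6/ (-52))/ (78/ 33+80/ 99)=297/ 8164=0.04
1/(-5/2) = -0.40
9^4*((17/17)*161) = 1056321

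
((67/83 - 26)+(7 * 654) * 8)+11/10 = 30377923/830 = 36599.91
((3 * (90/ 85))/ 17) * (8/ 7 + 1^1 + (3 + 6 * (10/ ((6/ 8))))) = 32184/ 2023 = 15.91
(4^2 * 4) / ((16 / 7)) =28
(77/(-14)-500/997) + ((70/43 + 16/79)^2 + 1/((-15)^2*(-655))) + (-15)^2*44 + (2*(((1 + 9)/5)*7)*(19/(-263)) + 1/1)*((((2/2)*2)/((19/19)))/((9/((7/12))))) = 13240370555591397010628/1337787314202495375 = 9897.22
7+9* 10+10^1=107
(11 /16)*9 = 99 /16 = 6.19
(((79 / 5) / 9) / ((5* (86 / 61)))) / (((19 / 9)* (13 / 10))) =4819 / 53105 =0.09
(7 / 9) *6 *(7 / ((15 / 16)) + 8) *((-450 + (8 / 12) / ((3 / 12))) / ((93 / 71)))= -309475936 / 12555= -24649.62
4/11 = 0.36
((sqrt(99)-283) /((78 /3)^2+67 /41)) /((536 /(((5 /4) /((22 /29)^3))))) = -1414927835 /634266775296+4999745 * sqrt(11) /211422258432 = -0.00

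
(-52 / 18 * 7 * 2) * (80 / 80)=-364 / 9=-40.44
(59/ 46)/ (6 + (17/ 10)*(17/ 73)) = 21535/ 107387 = 0.20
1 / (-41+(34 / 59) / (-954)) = -0.02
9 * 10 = 90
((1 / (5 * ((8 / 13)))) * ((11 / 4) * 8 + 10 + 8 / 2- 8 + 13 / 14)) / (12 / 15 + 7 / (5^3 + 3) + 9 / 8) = 42120 / 8869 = 4.75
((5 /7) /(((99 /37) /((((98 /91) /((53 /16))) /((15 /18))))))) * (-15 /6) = -5920 /22737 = -0.26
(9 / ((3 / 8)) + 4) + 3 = 31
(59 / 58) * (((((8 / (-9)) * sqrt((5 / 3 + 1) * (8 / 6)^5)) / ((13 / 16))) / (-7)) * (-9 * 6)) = -483328 * sqrt(2) / 23751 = -28.78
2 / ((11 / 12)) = 24 / 11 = 2.18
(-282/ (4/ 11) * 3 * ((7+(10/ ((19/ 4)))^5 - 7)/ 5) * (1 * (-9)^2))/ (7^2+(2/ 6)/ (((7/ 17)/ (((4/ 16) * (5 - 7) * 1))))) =-162094141440000/ 5053718059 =-32074.24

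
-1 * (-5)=5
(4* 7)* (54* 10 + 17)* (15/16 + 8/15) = 22939.12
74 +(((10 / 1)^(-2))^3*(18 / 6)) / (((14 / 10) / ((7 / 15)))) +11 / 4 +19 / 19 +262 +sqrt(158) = sqrt(158) +339750001 / 1000000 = 352.32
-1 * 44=-44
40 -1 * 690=-650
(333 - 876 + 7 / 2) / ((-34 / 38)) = 20501 / 34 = 602.97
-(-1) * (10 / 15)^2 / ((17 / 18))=8 / 17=0.47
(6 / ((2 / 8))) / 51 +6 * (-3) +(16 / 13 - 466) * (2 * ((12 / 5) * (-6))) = 14771446 / 1105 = 13367.82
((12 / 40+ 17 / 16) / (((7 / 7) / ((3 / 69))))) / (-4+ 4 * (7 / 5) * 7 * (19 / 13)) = 1417 / 1274752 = 0.00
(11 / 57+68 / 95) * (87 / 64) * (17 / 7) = 3.00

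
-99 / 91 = -1.09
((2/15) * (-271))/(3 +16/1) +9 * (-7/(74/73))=-1350823/21090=-64.05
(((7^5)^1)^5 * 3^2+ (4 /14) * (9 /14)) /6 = 98568543545301420209316 /49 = 2011602929495947351210.53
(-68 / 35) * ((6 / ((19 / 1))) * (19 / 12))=-0.97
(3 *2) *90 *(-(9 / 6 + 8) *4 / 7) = -20520 / 7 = -2931.43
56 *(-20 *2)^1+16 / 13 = -29104 / 13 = -2238.77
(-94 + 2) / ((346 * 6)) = -23 / 519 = -0.04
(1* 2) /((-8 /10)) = -5 /2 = -2.50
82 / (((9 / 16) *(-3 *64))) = -41 / 54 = -0.76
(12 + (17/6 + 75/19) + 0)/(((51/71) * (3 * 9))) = 0.97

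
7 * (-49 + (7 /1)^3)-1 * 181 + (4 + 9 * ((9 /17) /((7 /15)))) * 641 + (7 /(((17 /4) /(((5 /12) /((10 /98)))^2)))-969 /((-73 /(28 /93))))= 106807611775 /9694692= 11017.12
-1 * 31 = -31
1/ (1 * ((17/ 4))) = 0.24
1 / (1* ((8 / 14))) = 1.75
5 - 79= -74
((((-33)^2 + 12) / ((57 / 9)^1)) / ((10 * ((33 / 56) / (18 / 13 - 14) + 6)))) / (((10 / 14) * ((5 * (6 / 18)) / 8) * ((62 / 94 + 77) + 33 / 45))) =4435614848 / 17719981875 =0.25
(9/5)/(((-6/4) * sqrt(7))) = -6 * sqrt(7)/35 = -0.45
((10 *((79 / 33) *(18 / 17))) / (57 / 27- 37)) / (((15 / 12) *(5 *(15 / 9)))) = -51192 / 733975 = -0.07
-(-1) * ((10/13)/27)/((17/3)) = 10/1989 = 0.01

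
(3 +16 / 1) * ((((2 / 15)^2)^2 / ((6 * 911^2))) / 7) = 152 / 882309763125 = 0.00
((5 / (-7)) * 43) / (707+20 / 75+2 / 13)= -41925 / 965629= -0.04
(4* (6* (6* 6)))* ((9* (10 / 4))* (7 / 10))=13608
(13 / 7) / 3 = 13 / 21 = 0.62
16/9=1.78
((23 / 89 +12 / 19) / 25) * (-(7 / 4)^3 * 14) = -722701 / 270560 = -2.67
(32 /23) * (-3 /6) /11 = -16 /253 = -0.06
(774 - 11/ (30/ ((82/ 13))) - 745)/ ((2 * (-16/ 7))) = -9107/ 1560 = -5.84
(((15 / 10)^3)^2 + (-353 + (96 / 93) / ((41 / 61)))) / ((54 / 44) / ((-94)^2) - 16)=134436380111 / 6324994232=21.25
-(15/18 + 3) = -23/6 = -3.83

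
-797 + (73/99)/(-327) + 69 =-23567617/32373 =-728.00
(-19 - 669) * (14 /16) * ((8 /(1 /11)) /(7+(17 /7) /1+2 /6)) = -1112496 /205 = -5426.81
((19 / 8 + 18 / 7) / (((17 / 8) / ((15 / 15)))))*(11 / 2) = 3047 / 238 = 12.80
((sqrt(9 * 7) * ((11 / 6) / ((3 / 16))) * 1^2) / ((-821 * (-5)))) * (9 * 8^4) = 1081344 * sqrt(7) / 4105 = 696.95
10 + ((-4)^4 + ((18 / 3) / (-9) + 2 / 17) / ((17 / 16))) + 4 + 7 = 276.48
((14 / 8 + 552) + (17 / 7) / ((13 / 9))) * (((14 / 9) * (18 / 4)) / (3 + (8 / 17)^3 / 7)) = 6953069207 / 5391620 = 1289.61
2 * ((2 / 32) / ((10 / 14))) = 7 / 40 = 0.18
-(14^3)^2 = -7529536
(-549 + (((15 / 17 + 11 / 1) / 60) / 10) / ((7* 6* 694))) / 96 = -81611485099 / 14270860800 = -5.72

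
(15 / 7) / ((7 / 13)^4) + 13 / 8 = 3645811 / 134456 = 27.12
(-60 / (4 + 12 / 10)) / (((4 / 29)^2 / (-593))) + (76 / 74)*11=1383972047 / 3848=359660.10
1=1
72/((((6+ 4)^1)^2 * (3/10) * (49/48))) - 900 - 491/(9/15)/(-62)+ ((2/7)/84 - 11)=-20402752/22785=-895.45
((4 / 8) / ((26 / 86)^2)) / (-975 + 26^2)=-1849 / 101062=-0.02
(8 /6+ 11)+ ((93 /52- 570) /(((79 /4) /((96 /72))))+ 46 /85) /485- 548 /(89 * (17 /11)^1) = 93500052469 /11304266025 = 8.27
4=4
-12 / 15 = -4 / 5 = -0.80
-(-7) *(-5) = -35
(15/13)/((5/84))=252/13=19.38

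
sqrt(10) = 3.16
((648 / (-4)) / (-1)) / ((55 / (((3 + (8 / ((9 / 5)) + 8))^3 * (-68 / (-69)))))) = 365244184 / 34155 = 10693.73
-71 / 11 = -6.45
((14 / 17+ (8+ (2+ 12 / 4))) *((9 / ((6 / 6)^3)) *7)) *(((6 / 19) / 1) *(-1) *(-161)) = 14301630 / 323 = 44277.49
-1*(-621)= 621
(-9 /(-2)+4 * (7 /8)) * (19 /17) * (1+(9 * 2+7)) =3952 /17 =232.47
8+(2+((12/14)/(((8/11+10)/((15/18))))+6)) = 13271/826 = 16.07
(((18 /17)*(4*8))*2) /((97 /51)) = 3456 /97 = 35.63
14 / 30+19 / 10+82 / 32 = 4.93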